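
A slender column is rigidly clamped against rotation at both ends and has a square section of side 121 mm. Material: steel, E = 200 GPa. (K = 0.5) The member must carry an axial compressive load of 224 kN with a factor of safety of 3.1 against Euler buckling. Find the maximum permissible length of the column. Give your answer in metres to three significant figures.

L_max ≈ 14.3 m

I = a⁴/12 = 121⁴/12 = 1.786×10^7 mm⁴
I = 1.786×10^-5 m⁴
Required critical load P_cr = n·P = 3.1 × 224 = 694.4 kN = 6.944×10^5 N
From P_cr = π²EI/(K·L)²:  L = (1/K)·√(π²EI/P_cr) = (1/0.5)·√(π²×2.00×10^11×1.786×10^-5/6.944×10^5)
L = 14.3 m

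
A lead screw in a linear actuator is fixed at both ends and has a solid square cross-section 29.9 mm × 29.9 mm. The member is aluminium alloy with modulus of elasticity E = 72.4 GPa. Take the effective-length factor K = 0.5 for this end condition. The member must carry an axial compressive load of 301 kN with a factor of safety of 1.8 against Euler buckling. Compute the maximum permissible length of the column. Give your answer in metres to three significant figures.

L_max ≈ 0.593 m

I = a⁴/12 = 29.9⁴/12 = 6.660×10^4 mm⁴
I = 6.660×10^-8 m⁴
Required critical load P_cr = n·P = 1.8 × 301 = 541.8 kN = 5.418×10^5 N
From P_cr = π²EI/(K·L)²:  L = (1/K)·√(π²EI/P_cr) = (1/0.5)·√(π²×7.24×10^10×6.660×10^-8/5.418×10^5)
L = 0.593 m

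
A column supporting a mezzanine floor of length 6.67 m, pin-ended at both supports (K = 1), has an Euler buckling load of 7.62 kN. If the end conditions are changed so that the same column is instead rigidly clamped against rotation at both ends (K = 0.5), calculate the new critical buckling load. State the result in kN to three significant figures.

P_cr ∝ 1/K², so P_cr,new = P_cr,old × (K_old/K_new)² = 7.62 × (1/0.5)²
= 7.62 × 4.000 = 30.5 kN

P_cr ≈ 30.5 kN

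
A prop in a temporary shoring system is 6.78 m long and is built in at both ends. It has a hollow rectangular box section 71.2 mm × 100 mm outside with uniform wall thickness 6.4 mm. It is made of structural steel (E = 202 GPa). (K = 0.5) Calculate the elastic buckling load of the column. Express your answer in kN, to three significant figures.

Inner dimensions: h_i = 100 − 2×6.4 = 87.20 mm, b_i = 71.2 − 2×6.4 = 58.40 mm
Weak-axis I_min = (h_o·b_o³ − h_i·b_i³)/12 with b_o = 71.2, b_i = 58.40 mm (shorter outer/inner sides).
I_min = (100×71.2³ − 87.20×58.40³)/12 = 1.561×10^6 mm⁴
I = 1.561×10^6 mm⁴ = 1.561×10^-6 m⁴
Effective length L_e = K·L = 0.5 × 6.78 = 3.390 m
P_cr = π²EI / L_e² = π² × 202×10⁹ × 1.561×10^-6 / 3.390² = 2.707×10^5 N

P_cr ≈ 271 kN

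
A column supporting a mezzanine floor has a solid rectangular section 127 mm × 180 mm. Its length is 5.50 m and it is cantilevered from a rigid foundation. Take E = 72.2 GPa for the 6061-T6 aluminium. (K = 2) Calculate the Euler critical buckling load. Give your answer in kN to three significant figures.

P_cr ≈ 181 kN

Buckling occurs about the weak axis: I_min = h·b³/12 with b = 127 mm (the shorter side).
I_min = 180×127³/12 = 3.073×10^7 mm⁴
I = 3.073×10^7 mm⁴ = 3.073×10^-5 m⁴
Effective length L_e = K·L = 2 × 5.50 = 11.00 m
P_cr = π²EI / L_e² = π² × 72.2×10⁹ × 3.073×10^-5 / 11.00² = 1.809×10^5 N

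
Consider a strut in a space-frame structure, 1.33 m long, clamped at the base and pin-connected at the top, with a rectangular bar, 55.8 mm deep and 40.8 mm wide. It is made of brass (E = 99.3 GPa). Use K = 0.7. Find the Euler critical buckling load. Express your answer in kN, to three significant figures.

P_cr ≈ 357 kN

Buckling occurs about the weak axis: I_min = h·b³/12 with b = 40.8 mm (the shorter side).
I_min = 55.8×40.8³/12 = 3.158×10^5 mm⁴
I = 3.158×10^5 mm⁴ = 3.158×10^-7 m⁴
Effective length L_e = K·L = 0.7 × 1.33 = 0.9310 m
P_cr = π²EI / L_e² = π² × 99.3×10⁹ × 3.158×10^-7 / 0.9310² = 3.571×10^5 N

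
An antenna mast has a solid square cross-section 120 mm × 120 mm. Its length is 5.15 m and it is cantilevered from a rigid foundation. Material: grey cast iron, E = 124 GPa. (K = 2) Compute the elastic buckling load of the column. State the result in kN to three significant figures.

P_cr ≈ 199 kN

I = a⁴/12 = 120⁴/12 = 1.728×10^7 mm⁴
I = 1.728×10^7 mm⁴ = 1.728×10^-5 m⁴
Effective length L_e = K·L = 2 × 5.15 = 10.30 m
P_cr = π²EI / L_e² = π² × 124×10⁹ × 1.728×10^-5 / 10.30² = 1.993×10^5 N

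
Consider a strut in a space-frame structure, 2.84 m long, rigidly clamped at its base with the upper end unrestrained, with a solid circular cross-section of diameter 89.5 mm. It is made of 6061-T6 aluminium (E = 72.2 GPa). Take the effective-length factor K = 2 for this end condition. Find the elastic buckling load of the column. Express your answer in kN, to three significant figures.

P_cr ≈ 69.6 kN

I = πd⁴/64 = π×89.5⁴/64 = 3.150×10^6 mm⁴
I = 3.150×10^6 mm⁴ = 3.150×10^-6 m⁴
Effective length L_e = K·L = 2 × 2.84 = 5.680 m
P_cr = π²EI / L_e² = π² × 72.2×10⁹ × 3.150×10^-6 / 5.680² = 6.957×10^4 N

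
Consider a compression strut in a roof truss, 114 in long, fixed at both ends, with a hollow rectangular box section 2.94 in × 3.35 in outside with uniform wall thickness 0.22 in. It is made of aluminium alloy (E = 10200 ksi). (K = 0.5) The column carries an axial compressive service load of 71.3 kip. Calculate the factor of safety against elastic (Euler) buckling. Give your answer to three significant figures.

n ≈ 1.44

Inner dimensions: h_i = 3.35 − 2×0.22 = 2.910 in, b_i = 2.94 − 2×0.22 = 2.500 in
Weak-axis I_min = (h_o·b_o³ − h_i·b_i³)/12 with b_o = 2.94, b_i = 2.500 in (shorter outer/inner sides).
I_min = (3.35×2.94³ − 2.910×2.500³)/12 = 3.305 in⁴
Effective length L_e = K·L = 0.5 × 114 = 57.00 in
P_cr = π²EI / L_e² = π² × 10200×10³ × 3.305 / 57.00² = 1.024×10^5 lb
Factor of safety n = P_cr / P = 102.41 / 71.3 = 1.44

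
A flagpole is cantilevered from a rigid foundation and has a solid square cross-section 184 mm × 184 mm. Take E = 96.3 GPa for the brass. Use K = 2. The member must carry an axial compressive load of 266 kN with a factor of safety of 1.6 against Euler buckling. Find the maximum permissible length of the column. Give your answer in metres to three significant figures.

L_max ≈ 7.30 m

I = a⁴/12 = 184⁴/12 = 9.552×10^7 mm⁴
I = 9.552×10^-5 m⁴
Required critical load P_cr = n·P = 1.6 × 266 = 425.6 kN = 4.256×10^5 N
From P_cr = π²EI/(K·L)²:  L = (1/K)·√(π²EI/P_cr) = (1/2)·√(π²×9.63×10^10×9.552×10^-5/4.256×10^5)
L = 7.30 m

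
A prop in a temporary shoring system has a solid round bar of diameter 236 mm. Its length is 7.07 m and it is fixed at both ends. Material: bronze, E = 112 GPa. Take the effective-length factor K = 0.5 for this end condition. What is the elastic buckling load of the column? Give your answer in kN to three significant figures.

P_cr ≈ 13500 kN

I = πd⁴/64 = π×236⁴/64 = 1.523×10^8 mm⁴
I = 1.523×10^8 mm⁴ = 1.523×10^-4 m⁴
Effective length L_e = K·L = 0.5 × 7.07 = 3.535 m
P_cr = π²EI / L_e² = π² × 112×10⁹ × 1.523×10^-4 / 3.535² = 1.347×10^7 N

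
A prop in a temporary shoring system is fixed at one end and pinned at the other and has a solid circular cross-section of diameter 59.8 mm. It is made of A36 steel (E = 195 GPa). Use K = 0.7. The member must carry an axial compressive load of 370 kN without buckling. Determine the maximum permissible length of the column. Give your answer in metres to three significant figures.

I = πd⁴/64 = π×59.8⁴/64 = 6.277×10^5 mm⁴
I = 6.277×10^-7 m⁴
At the buckling limit P_cr = P = 3.700×10^5 N
From P_cr = π²EI/(K·L)²:  L = (1/K)·√(π²EI/P_cr) = (1/0.7)·√(π²×1.95×10^11×6.277×10^-7/3.700×10^5)
L = 2.58 m

L_max ≈ 2.58 m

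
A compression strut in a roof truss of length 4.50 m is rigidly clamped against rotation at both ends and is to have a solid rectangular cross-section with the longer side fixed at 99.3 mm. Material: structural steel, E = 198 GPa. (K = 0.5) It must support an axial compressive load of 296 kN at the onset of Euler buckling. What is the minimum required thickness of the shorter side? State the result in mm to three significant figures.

b ≈ 45.3 mm

L_e = K·L = 0.5 × 4.50 = 2.250 m
Required I = P_cr·L_e²/(π²E) = 2.960×10^5 × 2.250² / (π² × 1.98×10^11) = 7.668×10^-7 m⁴
I_req = 7.668×10^5 mm⁴
Rectangle, weak axis: I_min = h·b³/12 with h = 99.3 mm fixed  ⇒  b = (12I/h)^(1/3) = 45.3 mm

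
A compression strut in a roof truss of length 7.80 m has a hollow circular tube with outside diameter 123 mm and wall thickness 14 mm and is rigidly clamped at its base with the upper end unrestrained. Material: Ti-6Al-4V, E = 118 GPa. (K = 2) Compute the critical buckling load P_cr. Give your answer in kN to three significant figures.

P_cr ≈ 34.6 kN

Inner diameter d_i = 123 − 2×14 = 95.00 mm
I = π(d_o⁴ − d_i⁴)/64 = π(123⁴ − 95.00⁴)/64 = 7.237×10^6 mm⁴
I = 7.237×10^6 mm⁴ = 7.237×10^-6 m⁴
Effective length L_e = K·L = 2 × 7.80 = 15.60 m
P_cr = π²EI / L_e² = π² × 118×10⁹ × 7.237×10^-6 / 15.60² = 3.463×10^4 N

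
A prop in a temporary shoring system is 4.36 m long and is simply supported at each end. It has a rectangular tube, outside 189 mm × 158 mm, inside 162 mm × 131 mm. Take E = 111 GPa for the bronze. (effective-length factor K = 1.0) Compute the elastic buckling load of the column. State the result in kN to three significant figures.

P_cr ≈ 1830 kN

Weak-axis I_min = (h_o·b_o³ − h_i·b_i³)/12 with b_o = 158, b_i = 131.0 mm (shorter outer/inner sides).
I_min = (189×158³ − 162.0×131.0³)/12 = 3.177×10^7 mm⁴
I = 3.177×10^7 mm⁴ = 3.177×10^-5 m⁴
Effective length L_e = K·L = 1 × 4.36 = 4.360 m
P_cr = π²EI / L_e² = π² × 111×10⁹ × 3.177×10^-5 / 4.360² = 1.831×10^6 N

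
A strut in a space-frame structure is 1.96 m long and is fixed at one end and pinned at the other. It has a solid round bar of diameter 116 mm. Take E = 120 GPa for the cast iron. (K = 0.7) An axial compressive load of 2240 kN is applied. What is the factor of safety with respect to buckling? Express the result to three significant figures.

I = πd⁴/64 = π×116⁴/64 = 8.888×10^6 mm⁴
I = 8.888×10^6 mm⁴ = 8.888×10^-6 m⁴
Effective length L_e = K·L = 0.7 × 1.96 = 1.372 m
P_cr = π²EI / L_e² = π² × 120×10⁹ × 8.888×10^-6 / 1.372² = 5.592×10^6 N
Factor of safety n = P_cr / P = 5592.1 / 2240 = 2.50

n ≈ 2.50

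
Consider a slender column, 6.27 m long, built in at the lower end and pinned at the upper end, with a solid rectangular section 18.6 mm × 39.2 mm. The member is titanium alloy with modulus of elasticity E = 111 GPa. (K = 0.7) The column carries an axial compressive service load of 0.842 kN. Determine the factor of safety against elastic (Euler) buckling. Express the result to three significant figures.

n ≈ 1.42

Buckling occurs about the weak axis: I_min = h·b³/12 with b = 18.6 mm (the shorter side).
I_min = 39.2×18.6³/12 = 2.102×10^4 mm⁴
I = 2.102×10^4 mm⁴ = 2.102×10^-8 m⁴
Effective length L_e = K·L = 0.7 × 6.27 = 4.389 m
P_cr = π²EI / L_e² = π² × 111×10⁹ × 2.102×10^-8 / 4.389² = 1.195×10^3 N
Factor of safety n = P_cr / P = 1.1955 / 0.842 = 1.42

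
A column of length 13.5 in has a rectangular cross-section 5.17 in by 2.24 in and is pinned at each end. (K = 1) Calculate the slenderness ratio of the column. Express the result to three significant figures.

For a rectangle r_min = b/√12 = 2.24/√12 = 0.6466 in
L_e = K·L = 1 × 13.5 = 13.50 in
λ = L_e / r_min = 13.500 / 0.6466 = 20.9

λ ≈ 20.9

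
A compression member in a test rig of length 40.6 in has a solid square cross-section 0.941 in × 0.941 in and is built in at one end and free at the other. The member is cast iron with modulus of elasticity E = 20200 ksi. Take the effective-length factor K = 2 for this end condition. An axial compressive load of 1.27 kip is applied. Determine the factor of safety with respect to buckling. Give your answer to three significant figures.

n ≈ 1.56

I = a⁴/12 = 0.941⁴/12 = 6.534×10^-2 in⁴
Effective length L_e = K·L = 2 × 40.6 = 81.20 in
P_cr = π²EI / L_e² = π² × 20200×10³ × 6.534×10^-2 / 81.20² = 1.976×10^3 lb
Factor of safety n = P_cr / P = 1.9757 / 1.27 = 1.56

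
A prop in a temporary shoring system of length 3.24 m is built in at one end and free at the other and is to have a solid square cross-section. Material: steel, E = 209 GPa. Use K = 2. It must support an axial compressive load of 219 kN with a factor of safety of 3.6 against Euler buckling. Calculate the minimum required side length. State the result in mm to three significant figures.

a ≈ 118 mm

Required P_cr = n·P = 3.6 × 219 = 788.4 kN
L_e = K·L = 2 × 3.24 = 6.480 m
Required I = P_cr·L_e²/(π²E) = 7.884×10^5 × 6.480² / (π² × 2.09×10^11) = 1.605×10^-5 m⁴
I_req = 1.605×10^7 mm⁴
Solid square: I = a⁴/12  ⇒  a = (12I)^(1/4) = (12×1.605×10^7)^(1/4) = 118 mm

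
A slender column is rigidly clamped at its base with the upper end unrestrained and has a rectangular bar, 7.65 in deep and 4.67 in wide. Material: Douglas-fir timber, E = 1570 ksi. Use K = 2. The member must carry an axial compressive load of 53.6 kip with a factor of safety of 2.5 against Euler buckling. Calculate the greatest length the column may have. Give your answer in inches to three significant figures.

L_max ≈ 43.3 in

Buckling occurs about the weak axis: I_min = h·b³/12 with b = 4.67 in (the shorter side).
I_min = 7.65×4.67³/12 = 64.93 in⁴
Required critical load P_cr = n·P = 2.5 × 53.6 = 134.0 kip = 1.340×10^5 lb
From P_cr = π²EI/(K·L)²:  L = (1/K)·√(π²EI/P_cr) = (1/2)·√(π²×1.57×10^6×64.93/1.340×10^5)
L = 43.3 in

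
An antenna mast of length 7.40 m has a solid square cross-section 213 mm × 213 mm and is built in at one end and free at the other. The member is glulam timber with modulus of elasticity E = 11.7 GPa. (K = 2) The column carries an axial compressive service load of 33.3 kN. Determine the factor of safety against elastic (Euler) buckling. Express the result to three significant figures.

I = a⁴/12 = 213⁴/12 = 1.715×10^8 mm⁴
I = 1.715×10^8 mm⁴ = 1.715×10^-4 m⁴
Effective length L_e = K·L = 2 × 7.40 = 14.80 m
P_cr = π²EI / L_e² = π² × 11.7×10⁹ × 1.715×10^-4 / 14.80² = 9.043×10^4 N
Factor of safety n = P_cr / P = 90.427 / 33.3 = 2.72

n ≈ 2.72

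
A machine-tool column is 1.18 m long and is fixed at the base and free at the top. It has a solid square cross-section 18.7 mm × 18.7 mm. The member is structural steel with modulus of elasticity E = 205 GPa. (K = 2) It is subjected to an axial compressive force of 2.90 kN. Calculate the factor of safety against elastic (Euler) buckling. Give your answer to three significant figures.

I = a⁴/12 = 18.7⁴/12 = 1.019×10^4 mm⁴
I = 1.019×10^4 mm⁴ = 1.019×10^-8 m⁴
Effective length L_e = K·L = 2 × 1.18 = 2.360 m
P_cr = π²EI / L_e² = π² × 205×10⁹ × 1.019×10^-8 / 2.360² = 3.702×10^3 N
Factor of safety n = P_cr / P = 3.7018 / 2.90 = 1.28

n ≈ 1.28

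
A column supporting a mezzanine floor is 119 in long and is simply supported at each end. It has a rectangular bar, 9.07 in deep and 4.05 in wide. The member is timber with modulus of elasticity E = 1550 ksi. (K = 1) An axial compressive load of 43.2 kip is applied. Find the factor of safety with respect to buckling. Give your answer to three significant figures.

Buckling occurs about the weak axis: I_min = h·b³/12 with b = 4.05 in (the shorter side).
I_min = 9.07×4.05³/12 = 50.21 in⁴
Effective length L_e = K·L = 1 × 119 = 119.0 in
P_cr = π²EI / L_e² = π² × 1550×10³ × 50.21 / 119.0² = 5.424×10^4 lb
Factor of safety n = P_cr / P = 54.241 / 43.2 = 1.26

n ≈ 1.26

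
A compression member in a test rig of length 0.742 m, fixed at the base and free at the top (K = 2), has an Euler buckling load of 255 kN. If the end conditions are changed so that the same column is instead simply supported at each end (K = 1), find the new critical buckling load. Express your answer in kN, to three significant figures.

P_cr ∝ 1/K², so P_cr,new = P_cr,old × (K_old/K_new)² = 255 × (2/1)²
= 255 × 4.000 = 1020 kN

P_cr ≈ 1020 kN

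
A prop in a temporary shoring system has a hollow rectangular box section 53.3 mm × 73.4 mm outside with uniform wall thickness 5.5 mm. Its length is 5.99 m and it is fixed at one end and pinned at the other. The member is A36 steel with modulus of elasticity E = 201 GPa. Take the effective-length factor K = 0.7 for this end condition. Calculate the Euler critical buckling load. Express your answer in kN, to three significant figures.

P_cr ≈ 60.1 kN

Inner dimensions: h_i = 73.4 − 2×5.5 = 62.40 mm, b_i = 53.3 − 2×5.5 = 42.30 mm
Weak-axis I_min = (h_o·b_o³ − h_i·b_i³)/12 with b_o = 53.3, b_i = 42.30 mm (shorter outer/inner sides).
I_min = (73.4×53.3³ − 62.40×42.30³)/12 = 5.326×10^5 mm⁴
I = 5.326×10^5 mm⁴ = 5.326×10^-7 m⁴
Effective length L_e = K·L = 0.7 × 5.99 = 4.193 m
P_cr = π²EI / L_e² = π² × 201×10⁹ × 5.326×10^-7 / 4.193² = 6.010×10^4 N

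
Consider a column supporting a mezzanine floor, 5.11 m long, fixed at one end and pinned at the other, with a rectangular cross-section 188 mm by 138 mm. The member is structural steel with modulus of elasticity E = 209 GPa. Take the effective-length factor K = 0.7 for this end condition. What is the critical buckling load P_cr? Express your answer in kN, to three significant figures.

P_cr ≈ 6640 kN

Buckling occurs about the weak axis: I_min = h·b³/12 with b = 138 mm (the shorter side).
I_min = 188×138³/12 = 4.117×10^7 mm⁴
I = 4.117×10^7 mm⁴ = 4.117×10^-5 m⁴
Effective length L_e = K·L = 0.7 × 5.11 = 3.577 m
P_cr = π²EI / L_e² = π² × 209×10⁹ × 4.117×10^-5 / 3.577² = 6.638×10^6 N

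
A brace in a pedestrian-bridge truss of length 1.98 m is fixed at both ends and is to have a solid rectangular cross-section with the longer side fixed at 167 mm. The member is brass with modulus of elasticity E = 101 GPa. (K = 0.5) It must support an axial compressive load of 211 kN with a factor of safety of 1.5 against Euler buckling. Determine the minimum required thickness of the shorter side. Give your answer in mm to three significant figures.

b ≈ 28.2 mm

Required P_cr = n·P = 1.5 × 211 = 316.5 kN
L_e = K·L = 0.5 × 1.98 = 0.9900 m
Required I = P_cr·L_e²/(π²E) = 3.165×10^5 × 0.9900² / (π² × 1.01×10^11) = 3.112×10^-7 m⁴
I_req = 3.112×10^5 mm⁴
Rectangle, weak axis: I_min = h·b³/12 with h = 167 mm fixed  ⇒  b = (12I/h)^(1/3) = 28.2 mm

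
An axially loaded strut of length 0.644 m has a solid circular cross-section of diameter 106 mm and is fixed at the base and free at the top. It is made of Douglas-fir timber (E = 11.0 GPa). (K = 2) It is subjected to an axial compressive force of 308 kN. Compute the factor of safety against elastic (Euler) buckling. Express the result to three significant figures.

n ≈ 1.32

I = πd⁴/64 = π×106⁴/64 = 6.197×10^6 mm⁴
I = 6.197×10^6 mm⁴ = 6.197×10^-6 m⁴
Effective length L_e = K·L = 2 × 0.644 = 1.288 m
P_cr = π²EI / L_e² = π² × 11.0×10⁹ × 6.197×10^-6 / 1.288² = 4.056×10^5 N
Factor of safety n = P_cr / P = 405.56 / 308 = 1.32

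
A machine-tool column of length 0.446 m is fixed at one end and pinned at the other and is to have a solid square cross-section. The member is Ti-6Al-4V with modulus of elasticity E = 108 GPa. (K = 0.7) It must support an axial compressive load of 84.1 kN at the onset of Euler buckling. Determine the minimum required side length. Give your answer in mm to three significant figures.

a ≈ 17.4 mm

L_e = K·L = 0.7 × 0.446 = 0.3122 m
Required I = P_cr·L_e²/(π²E) = 8.410×10^4 × 0.3122² / (π² × 1.08×10^11) = 7.690×10^-9 m⁴
I_req = 7.690×10^3 mm⁴
Solid square: I = a⁴/12  ⇒  a = (12I)^(1/4) = (12×7.690×10^3)^(1/4) = 17.4 mm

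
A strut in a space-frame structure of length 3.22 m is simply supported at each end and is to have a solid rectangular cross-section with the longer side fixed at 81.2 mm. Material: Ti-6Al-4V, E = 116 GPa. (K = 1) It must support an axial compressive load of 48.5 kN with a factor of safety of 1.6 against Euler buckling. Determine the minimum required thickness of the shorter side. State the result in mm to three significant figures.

b ≈ 47.0 mm

Required P_cr = n·P = 1.6 × 48.5 = 77.60 kN
L_e = K·L = 1 × 3.22 = 3.220 m
Required I = P_cr·L_e²/(π²E) = 7.760×10^4 × 3.220² / (π² × 1.16×10^11) = 7.028×10^-7 m⁴
I_req = 7.028×10^5 mm⁴
Rectangle, weak axis: I_min = h·b³/12 with h = 81.2 mm fixed  ⇒  b = (12I/h)^(1/3) = 47.0 mm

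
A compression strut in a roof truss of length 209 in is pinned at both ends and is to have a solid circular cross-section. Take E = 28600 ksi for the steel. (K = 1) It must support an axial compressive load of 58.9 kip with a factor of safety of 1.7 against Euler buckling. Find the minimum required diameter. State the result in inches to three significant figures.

d ≈ 4.22 in

Required P_cr = n·P = 1.7 × 58.9 = 100.1 kip
L_e = K·L = 1 × 209 = 209.0 in
Required I = P_cr·L_e²/(π²E) = 1.001×10^5 × 209.0² / (π² × 2.86×10^7) = 15.49 in⁴
Solid circle: I = πd⁴/64  ⇒  d = (64I/π)^(1/4) = (64×15.49/π)^(1/4) = 4.22 in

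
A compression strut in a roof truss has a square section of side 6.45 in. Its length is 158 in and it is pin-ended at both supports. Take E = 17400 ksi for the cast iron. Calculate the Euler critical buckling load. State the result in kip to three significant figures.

P_cr ≈ 992 kip

I = a⁴/12 = 6.45⁴/12 = 144.2 in⁴
Effective length L_e = K·L = 1 × 158 = 158.0 in
P_cr = π²EI / L_e² = π² × 17400×10³ × 144.2 / 158.0² = 9.922×10^5 lb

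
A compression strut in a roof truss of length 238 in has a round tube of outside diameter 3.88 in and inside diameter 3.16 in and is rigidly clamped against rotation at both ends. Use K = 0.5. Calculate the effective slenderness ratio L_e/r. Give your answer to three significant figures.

λ ≈ 95.1

d_o = 3.88 in, d_i = 3.16 in
I = π(d_o⁴ − d_i⁴)/64 = π(3.88⁴ − 3.160⁴)/64 = 6.230 in⁴
A = 3.981 in²;  r_min = √(I/A) = √(6.230/3.981) = 1.251 in
L_e = K·L = 0.5 × 238 = 119.0 in
λ = L_e / r_min = 119.00 / 1.251 = 95.1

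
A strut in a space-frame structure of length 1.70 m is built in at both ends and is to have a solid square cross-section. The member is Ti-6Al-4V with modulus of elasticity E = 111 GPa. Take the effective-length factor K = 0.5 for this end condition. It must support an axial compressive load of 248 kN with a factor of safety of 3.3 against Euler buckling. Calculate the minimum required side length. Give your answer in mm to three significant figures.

a ≈ 50.4 mm

Required P_cr = n·P = 3.3 × 248 = 818.4 kN
L_e = K·L = 0.5 × 1.70 = 0.8500 m
Required I = P_cr·L_e²/(π²E) = 8.184×10^5 × 0.8500² / (π² × 1.11×10^11) = 5.397×10^-7 m⁴
I_req = 5.397×10^5 mm⁴
Solid square: I = a⁴/12  ⇒  a = (12I)^(1/4) = (12×5.397×10^5)^(1/4) = 50.4 mm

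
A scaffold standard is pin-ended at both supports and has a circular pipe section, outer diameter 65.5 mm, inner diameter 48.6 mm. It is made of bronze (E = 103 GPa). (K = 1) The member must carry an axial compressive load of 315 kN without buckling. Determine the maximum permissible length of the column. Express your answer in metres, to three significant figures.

d_o = 65.5 mm, d_i = 48.6 mm
I = π(d_o⁴ − d_i⁴)/64 = π(65.5⁴ − 48.60⁴)/64 = 6.297×10^5 mm⁴
I = 6.297×10^-7 m⁴
At the buckling limit P_cr = P = 3.150×10^5 N
From P_cr = π²EI/(K·L)²:  L = (1/K)·√(π²EI/P_cr) = (1/1)·√(π²×1.03×10^11×6.297×10^-7/3.150×10^5)
L = 1.43 m

L_max ≈ 1.43 m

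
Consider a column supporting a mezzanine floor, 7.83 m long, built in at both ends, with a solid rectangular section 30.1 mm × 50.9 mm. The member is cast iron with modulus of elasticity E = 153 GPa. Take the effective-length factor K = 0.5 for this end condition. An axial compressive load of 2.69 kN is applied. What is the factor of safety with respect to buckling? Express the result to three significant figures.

n ≈ 4.24

Buckling occurs about the weak axis: I_min = h·b³/12 with b = 30.1 mm (the shorter side).
I_min = 50.9×30.1³/12 = 1.157×10^5 mm⁴
I = 1.157×10^5 mm⁴ = 1.157×10^-7 m⁴
Effective length L_e = K·L = 0.5 × 7.83 = 3.915 m
P_cr = π²EI / L_e² = π² × 153×10⁹ × 1.157×10^-7 / 3.915² = 1.140×10^4 N
Factor of safety n = P_cr / P = 11.396 / 2.69 = 4.24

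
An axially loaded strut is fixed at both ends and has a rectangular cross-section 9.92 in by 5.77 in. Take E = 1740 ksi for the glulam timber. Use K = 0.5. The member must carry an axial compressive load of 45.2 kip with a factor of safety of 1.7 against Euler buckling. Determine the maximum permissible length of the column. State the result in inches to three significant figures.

L_max ≈ 377 in

Buckling occurs about the weak axis: I_min = h·b³/12 with b = 5.77 in (the shorter side).
I_min = 9.92×5.77³/12 = 158.8 in⁴
Required critical load P_cr = n·P = 1.7 × 45.2 = 76.84 kip = 7.684×10^4 lb
From P_cr = π²EI/(K·L)²:  L = (1/K)·√(π²EI/P_cr) = (1/0.5)·√(π²×1.74×10^6×158.8/7.684×10^4)
L = 377 in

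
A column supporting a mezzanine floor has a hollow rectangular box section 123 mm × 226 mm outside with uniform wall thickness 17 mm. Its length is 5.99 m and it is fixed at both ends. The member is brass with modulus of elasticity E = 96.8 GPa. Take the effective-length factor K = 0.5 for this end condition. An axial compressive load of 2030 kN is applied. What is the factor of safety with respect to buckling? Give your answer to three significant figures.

n ≈ 1.25

Inner dimensions: h_i = 226 − 2×17 = 192.0 mm, b_i = 123 − 2×17 = 89.00 mm
Weak-axis I_min = (h_o·b_o³ − h_i·b_i³)/12 with b_o = 123, b_i = 89.00 mm (shorter outer/inner sides).
I_min = (226×123³ − 192.0×89.00³)/12 = 2.377×10^7 mm⁴
I = 2.377×10^7 mm⁴ = 2.377×10^-5 m⁴
Effective length L_e = K·L = 0.5 × 5.99 = 2.995 m
P_cr = π²EI / L_e² = π² × 96.8×10⁹ × 2.377×10^-5 / 2.995² = 2.531×10^6 N
Factor of safety n = P_cr / P = 2531.4 / 2030 = 1.25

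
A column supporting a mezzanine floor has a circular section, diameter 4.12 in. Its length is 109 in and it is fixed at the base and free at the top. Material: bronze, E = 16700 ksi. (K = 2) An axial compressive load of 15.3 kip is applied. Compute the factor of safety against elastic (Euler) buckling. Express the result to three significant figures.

n ≈ 3.21

I = πd⁴/64 = π×4.12⁴/64 = 14.14 in⁴
Effective length L_e = K·L = 2 × 109 = 218.0 in
P_cr = π²EI / L_e² = π² × 16700×10³ × 14.14 / 218.0² = 4.905×10^4 lb
Factor of safety n = P_cr / P = 49.053 / 15.3 = 3.21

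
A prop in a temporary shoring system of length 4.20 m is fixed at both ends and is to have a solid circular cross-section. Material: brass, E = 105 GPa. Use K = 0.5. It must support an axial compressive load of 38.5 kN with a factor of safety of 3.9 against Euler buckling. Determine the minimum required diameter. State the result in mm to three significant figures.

Required P_cr = n·P = 3.9 × 38.5 = 150.2 kN
L_e = K·L = 0.5 × 4.20 = 2.100 m
Required I = P_cr·L_e²/(π²E) = 1.502×10^5 × 2.100² / (π² × 1.05×10^11) = 6.390×10^-7 m⁴
I_req = 6.390×10^5 mm⁴
Solid circle: I = πd⁴/64  ⇒  d = (64I/π)^(1/4) = (64×6.390×10^5/π)^(1/4) = 60.1 mm

d ≈ 60.1 mm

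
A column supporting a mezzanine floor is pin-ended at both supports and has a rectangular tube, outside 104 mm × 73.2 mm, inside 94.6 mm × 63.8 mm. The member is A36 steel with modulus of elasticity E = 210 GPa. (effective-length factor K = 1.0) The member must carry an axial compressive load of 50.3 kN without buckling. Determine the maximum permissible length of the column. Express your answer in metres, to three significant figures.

Weak-axis I_min = (h_o·b_o³ − h_i·b_i³)/12 with b_o = 73.2, b_i = 63.80 mm (shorter outer/inner sides).
I_min = (104×73.2³ − 94.60×63.80³)/12 = 1.352×10^6 mm⁴
I = 1.352×10^-6 m⁴
At the buckling limit P_cr = P = 5.030×10^4 N
From P_cr = π²EI/(K·L)²:  L = (1/K)·√(π²EI/P_cr) = (1/1)·√(π²×2.10×10^11×1.352×10^-6/5.030×10^4)
L = 7.46 m

L_max ≈ 7.46 m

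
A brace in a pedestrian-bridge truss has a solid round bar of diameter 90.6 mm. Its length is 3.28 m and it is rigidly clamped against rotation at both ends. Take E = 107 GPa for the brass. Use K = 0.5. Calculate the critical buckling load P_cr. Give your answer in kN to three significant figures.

P_cr ≈ 1300 kN

I = πd⁴/64 = π×90.6⁴/64 = 3.307×10^6 mm⁴
I = 3.307×10^6 mm⁴ = 3.307×10^-6 m⁴
Effective length L_e = K·L = 0.5 × 3.28 = 1.640 m
P_cr = π²EI / L_e² = π² × 107×10⁹ × 3.307×10^-6 / 1.640² = 1.299×10^6 N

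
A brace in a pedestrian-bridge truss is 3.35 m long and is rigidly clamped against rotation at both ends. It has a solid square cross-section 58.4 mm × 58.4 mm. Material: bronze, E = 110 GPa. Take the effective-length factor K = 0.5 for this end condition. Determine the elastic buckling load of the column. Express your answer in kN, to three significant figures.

P_cr ≈ 375 kN

I = a⁴/12 = 58.4⁴/12 = 9.693×10^5 mm⁴
I = 9.693×10^5 mm⁴ = 9.693×10^-7 m⁴
Effective length L_e = K·L = 0.5 × 3.35 = 1.675 m
P_cr = π²EI / L_e² = π² × 110×10⁹ × 9.693×10^-7 / 1.675² = 3.751×10^5 N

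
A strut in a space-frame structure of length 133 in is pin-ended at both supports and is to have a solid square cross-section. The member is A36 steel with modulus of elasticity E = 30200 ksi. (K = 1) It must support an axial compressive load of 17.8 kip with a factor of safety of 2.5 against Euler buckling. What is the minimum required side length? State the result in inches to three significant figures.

a ≈ 2.37 in

Required P_cr = n·P = 2.5 × 17.8 = 44.50 kip
L_e = K·L = 1 × 133 = 133.0 in
Required I = P_cr·L_e²/(π²E) = 4.450×10^4 × 133.0² / (π² × 3.02×10^7) = 2.641 in⁴
Solid square: I = a⁴/12  ⇒  a = (12I)^(1/4) = (12×2.641)^(1/4) = 2.37 in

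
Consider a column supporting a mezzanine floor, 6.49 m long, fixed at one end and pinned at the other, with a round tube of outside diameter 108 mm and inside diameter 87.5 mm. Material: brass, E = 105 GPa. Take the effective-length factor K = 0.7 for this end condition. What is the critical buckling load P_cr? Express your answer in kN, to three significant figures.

P_cr ≈ 191 kN

d_o = 108 mm, d_i = 87.5 mm
I = π(d_o⁴ − d_i⁴)/64 = π(108⁴ − 87.50⁴)/64 = 3.801×10^6 mm⁴
I = 3.801×10^6 mm⁴ = 3.801×10^-6 m⁴
Effective length L_e = K·L = 0.7 × 6.49 = 4.543 m
P_cr = π²EI / L_e² = π² × 105×10⁹ × 3.801×10^-6 / 4.543² = 1.908×10^5 N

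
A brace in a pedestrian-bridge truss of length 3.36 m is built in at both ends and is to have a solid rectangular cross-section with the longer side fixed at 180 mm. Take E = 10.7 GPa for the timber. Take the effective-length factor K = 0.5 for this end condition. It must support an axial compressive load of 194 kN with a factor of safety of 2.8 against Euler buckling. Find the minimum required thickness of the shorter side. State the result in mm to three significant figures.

Required P_cr = n·P = 2.8 × 194 = 543.2 kN
L_e = K·L = 0.5 × 3.36 = 1.680 m
Required I = P_cr·L_e²/(π²E) = 5.432×10^5 × 1.680² / (π² × 1.07×10^10) = 1.452×10^-5 m⁴
I_req = 1.452×10^7 mm⁴
Rectangle, weak axis: I_min = h·b³/12 with h = 180 mm fixed  ⇒  b = (12I/h)^(1/3) = 98.9 mm

b ≈ 98.9 mm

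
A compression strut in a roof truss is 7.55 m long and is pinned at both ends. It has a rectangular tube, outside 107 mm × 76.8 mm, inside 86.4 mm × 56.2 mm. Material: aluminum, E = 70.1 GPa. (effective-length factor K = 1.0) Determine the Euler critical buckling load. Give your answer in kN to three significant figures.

P_cr ≈ 33.5 kN

Weak-axis I_min = (h_o·b_o³ − h_i·b_i³)/12 with b_o = 76.8, b_i = 56.20 mm (shorter outer/inner sides).
I_min = (107×76.8³ − 86.40×56.20³)/12 = 2.761×10^6 mm⁴
I = 2.761×10^6 mm⁴ = 2.761×10^-6 m⁴
Effective length L_e = K·L = 1 × 7.55 = 7.550 m
P_cr = π²EI / L_e² = π² × 70.1×10⁹ × 2.761×10^-6 / 7.550² = 3.351×10^4 N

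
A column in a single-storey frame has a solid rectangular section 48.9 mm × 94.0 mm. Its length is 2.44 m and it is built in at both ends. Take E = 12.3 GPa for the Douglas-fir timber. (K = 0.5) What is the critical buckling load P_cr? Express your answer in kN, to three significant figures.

P_cr ≈ 74.7 kN

Buckling occurs about the weak axis: I_min = h·b³/12 with b = 48.9 mm (the shorter side).
I_min = 94.0×48.9³/12 = 9.160×10^5 mm⁴
I = 9.160×10^5 mm⁴ = 9.160×10^-7 m⁴
Effective length L_e = K·L = 0.5 × 2.44 = 1.220 m
P_cr = π²EI / L_e² = π² × 12.3×10⁹ × 9.160×10^-7 / 1.220² = 7.471×10^4 N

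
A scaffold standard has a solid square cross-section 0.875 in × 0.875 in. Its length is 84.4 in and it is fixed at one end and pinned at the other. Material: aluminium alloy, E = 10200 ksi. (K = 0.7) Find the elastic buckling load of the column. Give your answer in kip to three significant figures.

I = a⁴/12 = 0.875⁴/12 = 4.885×10^-2 in⁴
Effective length L_e = K·L = 0.7 × 84.4 = 59.08 in
P_cr = π²EI / L_e² = π² × 10200×10³ × 4.885×10^-2 / 59.08² = 1.409×10^3 lb

P_cr ≈ 1.41 kip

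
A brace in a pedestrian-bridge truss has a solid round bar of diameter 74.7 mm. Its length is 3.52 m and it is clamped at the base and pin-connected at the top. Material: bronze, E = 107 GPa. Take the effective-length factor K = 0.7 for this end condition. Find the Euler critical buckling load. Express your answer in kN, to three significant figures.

P_cr ≈ 266 kN

I = πd⁴/64 = π×74.7⁴/64 = 1.528×10^6 mm⁴
I = 1.528×10^6 mm⁴ = 1.528×10^-6 m⁴
Effective length L_e = K·L = 0.7 × 3.52 = 2.464 m
P_cr = π²EI / L_e² = π² × 107×10⁹ × 1.528×10^-6 / 2.464² = 2.659×10^5 N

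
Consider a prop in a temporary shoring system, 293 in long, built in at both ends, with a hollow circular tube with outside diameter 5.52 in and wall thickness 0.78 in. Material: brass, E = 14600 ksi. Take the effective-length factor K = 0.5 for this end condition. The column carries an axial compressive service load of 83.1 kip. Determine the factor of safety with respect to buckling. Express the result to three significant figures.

Inner diameter d_i = 5.52 − 2×0.78 = 3.960 in
I = π(d_o⁴ − d_i⁴)/64 = π(5.52⁴ − 3.960⁴)/64 = 33.50 in⁴
Effective length L_e = K·L = 0.5 × 293 = 146.5 in
P_cr = π²EI / L_e² = π² × 14600×10³ × 33.50 / 146.5² = 2.249×10^5 lb
Factor of safety n = P_cr / P = 224.94 / 83.1 = 2.71

n ≈ 2.71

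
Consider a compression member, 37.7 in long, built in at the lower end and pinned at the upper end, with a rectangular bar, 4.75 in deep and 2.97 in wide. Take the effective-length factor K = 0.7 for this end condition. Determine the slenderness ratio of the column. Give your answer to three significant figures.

λ ≈ 30.8

Buckling occurs about the weak axis: I_min = h·b³/12 with b = 2.97 in (the shorter side).
I_min = 4.75×2.97³/12 = 10.37 in⁴
A = 14.11 in²;  r_min = √(I/A) = √(10.37/14.11) = 0.8574 in
L_e = K·L = 0.7 × 37.7 = 26.39 in
λ = L_e / r_min = 26.390 / 0.8574 = 30.8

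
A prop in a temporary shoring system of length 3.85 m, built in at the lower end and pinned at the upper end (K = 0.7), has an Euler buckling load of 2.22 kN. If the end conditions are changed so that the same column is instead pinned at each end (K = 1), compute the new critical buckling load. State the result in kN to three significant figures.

P_cr ≈ 1.09 kN

P_cr ∝ 1/K², so P_cr,new = P_cr,old × (K_old/K_new)² = 2.22 × (0.7/1)²
= 2.22 × 0.4900 = 1.09 kN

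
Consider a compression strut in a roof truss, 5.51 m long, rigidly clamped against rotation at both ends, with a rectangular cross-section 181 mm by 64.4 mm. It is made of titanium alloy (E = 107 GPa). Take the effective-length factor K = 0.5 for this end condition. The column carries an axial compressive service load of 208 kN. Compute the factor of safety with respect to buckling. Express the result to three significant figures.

Buckling occurs about the weak axis: I_min = h·b³/12 with b = 64.4 mm (the shorter side).
I_min = 181×64.4³/12 = 4.029×10^6 mm⁴
I = 4.029×10^6 mm⁴ = 4.029×10^-6 m⁴
Effective length L_e = K·L = 0.5 × 5.51 = 2.755 m
P_cr = π²EI / L_e² = π² × 107×10⁹ × 4.029×10^-6 / 2.755² = 5.605×10^5 N
Factor of safety n = P_cr / P = 560.53 / 208 = 2.69

n ≈ 2.69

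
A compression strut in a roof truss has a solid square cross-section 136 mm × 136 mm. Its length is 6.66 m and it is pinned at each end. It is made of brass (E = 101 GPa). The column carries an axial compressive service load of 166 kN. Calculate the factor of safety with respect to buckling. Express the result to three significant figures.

I = a⁴/12 = 136⁴/12 = 2.851×10^7 mm⁴
I = 2.851×10^7 mm⁴ = 2.851×10^-5 m⁴
Effective length L_e = K·L = 1 × 6.66 = 6.660 m
P_cr = π²EI / L_e² = π² × 101×10⁹ × 2.851×10^-5 / 6.660² = 6.407×10^5 N
Factor of safety n = P_cr / P = 640.69 / 166 = 3.86

n ≈ 3.86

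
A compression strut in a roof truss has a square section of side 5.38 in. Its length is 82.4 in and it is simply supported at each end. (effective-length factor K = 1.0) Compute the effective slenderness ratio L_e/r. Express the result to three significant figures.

I = a⁴/12 = 5.38⁴/12 = 69.81 in⁴
A = 28.94 in²;  r_min = √(I/A) = √(69.81/28.94) = 1.553 in
L_e = K·L = 1 × 82.4 = 82.40 in
λ = L_e / r_min = 82.400 / 1.553 = 53.1

λ ≈ 53.1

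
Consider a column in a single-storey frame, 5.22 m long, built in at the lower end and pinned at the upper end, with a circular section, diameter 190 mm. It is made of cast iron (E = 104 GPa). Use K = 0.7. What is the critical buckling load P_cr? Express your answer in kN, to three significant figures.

P_cr ≈ 4920 kN

I = πd⁴/64 = π×190⁴/64 = 6.397×10^7 mm⁴
I = 6.397×10^7 mm⁴ = 6.397×10^-5 m⁴
Effective length L_e = K·L = 0.7 × 5.22 = 3.654 m
P_cr = π²EI / L_e² = π² × 104×10⁹ × 6.397×10^-5 / 3.654² = 4.918×10^6 N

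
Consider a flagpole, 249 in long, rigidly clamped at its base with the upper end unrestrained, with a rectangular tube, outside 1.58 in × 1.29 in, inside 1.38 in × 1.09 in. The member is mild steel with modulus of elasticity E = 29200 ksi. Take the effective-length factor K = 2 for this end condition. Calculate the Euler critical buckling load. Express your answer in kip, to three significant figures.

Weak-axis I_min = (h_o·b_o³ − h_i·b_i³)/12 with b_o = 1.29, b_i = 1.090 in (shorter outer/inner sides).
I_min = (1.58×1.29³ − 1.380×1.090³)/12 = 0.1337 in⁴
Effective length L_e = K·L = 2 × 249 = 498.0 in
P_cr = π²EI / L_e² = π² × 29200×10³ × 0.1337 / 498.0² = 155.4 lb

P_cr ≈ 0.155 kip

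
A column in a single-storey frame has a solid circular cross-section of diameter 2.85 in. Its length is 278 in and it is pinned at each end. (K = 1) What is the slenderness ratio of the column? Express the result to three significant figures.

For a solid circle r = d/4 = 2.85/4 = 0.7125 in
L_e = K·L = 1 × 278 = 278.0 in
λ = L_e / r_min = 278.00 / 0.7125 = 390

λ ≈ 390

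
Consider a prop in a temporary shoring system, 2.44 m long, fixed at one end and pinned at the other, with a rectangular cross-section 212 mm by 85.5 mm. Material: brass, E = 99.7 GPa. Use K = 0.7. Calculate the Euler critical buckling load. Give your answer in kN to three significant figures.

P_cr ≈ 3720 kN

Buckling occurs about the weak axis: I_min = h·b³/12 with b = 85.5 mm (the shorter side).
I_min = 212×85.5³/12 = 1.104×10^7 mm⁴
I = 1.104×10^7 mm⁴ = 1.104×10^-5 m⁴
Effective length L_e = K·L = 0.7 × 2.44 = 1.708 m
P_cr = π²EI / L_e² = π² × 99.7×10⁹ × 1.104×10^-5 / 1.708² = 3.725×10^6 N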